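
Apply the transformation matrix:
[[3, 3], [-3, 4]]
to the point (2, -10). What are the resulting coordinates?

Matrix multiplication:
[[3, 3], [-3, 4]] × [2, -10]ᵀ
= [(3)(2) + (3)(-10), (-3)(2) + (4)(-10)]ᵀ
= [-24, -46]ᵀ
Result: (-24, -46)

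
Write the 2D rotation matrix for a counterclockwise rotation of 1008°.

Rotation matrix formula: [[cos θ, -sin θ], [sin θ, cos θ]]
For θ = 1008°:
cos(1008°) = 0.3090
sin(1008°) = -0.9511
Result: [[0.3090, 0.9511], [-0.9511, 0.3090]]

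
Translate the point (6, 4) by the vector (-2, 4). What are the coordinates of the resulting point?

Translation by (-2, 4) (homogeneous matrix [[1, 0, -2], [0, 1, 4], [0, 0, 1]]):
x' = 6 + -2 = 4
y' = 4 + 4 = 8
Result: (4, 8)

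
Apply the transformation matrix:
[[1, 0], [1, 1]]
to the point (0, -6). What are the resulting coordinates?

Matrix multiplication:
[[1, 0], [1, 1]] × [0, -6]ᵀ
= [(1)(0) + (0)(-6), (1)(0) + (1)(-6)]ᵀ
= [0, -6]ᵀ
Result: (0, -6)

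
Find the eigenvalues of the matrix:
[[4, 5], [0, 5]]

Characteristic equation: det(A - λI) = 0
λ² - (trace)λ + (det) = 0
trace = 4 + 5 = 9, det = (4)(5) - (5)(0) = 20
λ² - (9)λ + (20) = 0
λ = (9 ± √((9)² - 4·(20))) / 2 = (9 ± √1) / 2
Solving: λ = 4, 5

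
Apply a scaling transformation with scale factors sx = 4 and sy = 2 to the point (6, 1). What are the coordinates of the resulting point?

Scaling matrix:
[[4, 0], [0, 2]]
Result: (6 × 4, 1 × 2) = (24, 2)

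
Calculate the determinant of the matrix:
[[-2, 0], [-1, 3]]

For a 2×2 matrix [[a, b], [c, d]], det = ad - bc
det = (-2)(3) - (0)(-1) = -6 - 0 = -6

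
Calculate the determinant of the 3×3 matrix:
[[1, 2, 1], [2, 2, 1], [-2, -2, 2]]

Expansion along first row:
det = 1·det([[2,1],[-2,2]]) - 2·det([[2,1],[-2,2]]) + 1·det([[2,2],[-2,-2]])
    = 1·(2·2 - 1·-2) - 2·(2·2 - 1·-2) + 1·(2·-2 - 2·-2)
    = 1·6 - 2·6 + 1·0
    = 6 + -12 + 0 = -6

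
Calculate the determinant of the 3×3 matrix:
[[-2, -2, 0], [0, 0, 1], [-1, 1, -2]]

Expansion along first row:
det = -2·det([[0,1],[1,-2]]) - -2·det([[0,1],[-1,-2]]) + 0·det([[0,0],[-1,1]])
    = -2·(0·-2 - 1·1) - -2·(0·-2 - 1·-1) + 0·(0·1 - 0·-1)
    = -2·-1 - -2·1 + 0·0
    = 2 + 2 + 0 = 4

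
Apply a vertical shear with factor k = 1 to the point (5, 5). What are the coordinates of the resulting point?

Shear matrix for vertical shear with factor k = 1:
[[1, 0], [1, 1]]
Result: (5, 5) → (5, 10)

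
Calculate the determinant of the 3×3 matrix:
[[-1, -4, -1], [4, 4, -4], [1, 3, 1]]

Expansion along first row:
det = -1·det([[4,-4],[3,1]]) - -4·det([[4,-4],[1,1]]) + -1·det([[4,4],[1,3]])
    = -1·(4·1 - -4·3) - -4·(4·1 - -4·1) + -1·(4·3 - 4·1)
    = -1·16 - -4·8 + -1·8
    = -16 + 32 + -8 = 8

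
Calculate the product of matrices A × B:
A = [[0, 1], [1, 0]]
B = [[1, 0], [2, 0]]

Matrix multiplication:
C[0][0] = 0×1 + 1×2 = 2
C[0][1] = 0×0 + 1×0 = 0
C[1][0] = 1×1 + 0×2 = 1
C[1][1] = 1×0 + 0×0 = 0
Result: [[2, 0], [1, 0]]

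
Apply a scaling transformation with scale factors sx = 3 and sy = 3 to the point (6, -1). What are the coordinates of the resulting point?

Scaling matrix:
[[3, 0], [0, 3]]
Result: (6 × 3, -1 × 3) = (18, -3)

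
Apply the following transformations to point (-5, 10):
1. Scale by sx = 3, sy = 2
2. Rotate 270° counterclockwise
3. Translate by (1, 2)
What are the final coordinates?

Step 1: Scale → (-15, 20)
Step 2: Rotate 270° → (20, 15)
Step 3: Translate → (21, 17)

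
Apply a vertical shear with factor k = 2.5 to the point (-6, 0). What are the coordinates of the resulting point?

Shear matrix for vertical shear with factor k = 2.5:
[[1, 0], [2.50, 1]]
Result: (-6, 0) → (-6, -15)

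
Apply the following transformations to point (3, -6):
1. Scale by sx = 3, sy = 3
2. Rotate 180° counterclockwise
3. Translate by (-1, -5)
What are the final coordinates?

Step 1: Scale → (9, -18)
Step 2: Rotate 180° → (-9, 18)
Step 3: Translate → (-10, 13)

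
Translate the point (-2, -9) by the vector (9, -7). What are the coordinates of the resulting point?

Translation by (9, -7) (homogeneous matrix [[1, 0, 9], [0, 1, -7], [0, 0, 1]]):
x' = -2 + 9 = 7
y' = -9 + -7 = -16
Result: (7, -16)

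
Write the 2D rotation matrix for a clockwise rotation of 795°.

Rotation matrix formula: [[cos θ, -sin θ], [sin θ, cos θ]]
A clockwise rotation by 795° is equivalent to a counterclockwise rotation by -795°.
For θ = -795°:
cos(-795°) = 0.2588
sin(-795°) = -0.9659
Result: [[0.2588, 0.9659], [-0.9659, 0.2588]]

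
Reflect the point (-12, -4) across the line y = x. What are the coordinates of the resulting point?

Reflection across line y = x: (-12, -4) → (-4, -12)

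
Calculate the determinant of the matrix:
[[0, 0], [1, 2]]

For a 2×2 matrix [[a, b], [c, d]], det = ad - bc
det = (0)(2) - (0)(1) = 0 - 0 = 0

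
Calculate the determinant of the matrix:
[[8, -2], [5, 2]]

For a 2×2 matrix [[a, b], [c, d]], det = ad - bc
det = (8)(2) - (-2)(5) = 16 - -10 = 26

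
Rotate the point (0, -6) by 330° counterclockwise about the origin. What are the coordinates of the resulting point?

Rotation matrix for 330°: [[cos 330°, -sin 330°], [sin 330°, cos 330°]] ≈ [[0.866025, 0.500000], [-0.500000, 0.866025]]
[[0.866025, 0.500000], [-0.500000, 0.866025]] × [0, -6]ᵀ ≈ [-3, -5.1962]ᵀ
Result: (-3, -5.1962)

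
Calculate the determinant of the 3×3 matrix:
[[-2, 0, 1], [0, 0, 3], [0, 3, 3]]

Expansion along first row:
det = -2·det([[0,3],[3,3]]) - 0·det([[0,3],[0,3]]) + 1·det([[0,0],[0,3]])
    = -2·(0·3 - 3·3) - 0·(0·3 - 3·0) + 1·(0·3 - 0·0)
    = -2·-9 - 0·0 + 1·0
    = 18 + 0 + 0 = 18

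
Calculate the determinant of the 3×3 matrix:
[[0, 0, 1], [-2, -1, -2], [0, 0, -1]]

Expansion along first row:
det = 0·det([[-1,-2],[0,-1]]) - 0·det([[-2,-2],[0,-1]]) + 1·det([[-2,-1],[0,0]])
    = 0·(-1·-1 - -2·0) - 0·(-2·-1 - -2·0) + 1·(-2·0 - -1·0)
    = 0·1 - 0·2 + 1·0
    = 0 + 0 + 0 = 0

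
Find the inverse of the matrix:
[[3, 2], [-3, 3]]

For [[a,b],[c,d]], inverse = (1/det)·[[d,-b],[-c,a]]
det = (3)(3) - (2)(-3) = 9 - -6 = 15
Inverse = (1/15)·[[3, -2], [3, 3]]
= [[1/5, -2/15], [1/5, 1/5]]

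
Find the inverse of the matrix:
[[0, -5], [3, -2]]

For [[a,b],[c,d]], inverse = (1/det)·[[d,-b],[-c,a]]
det = (0)(-2) - (-5)(3) = 0 - -15 = 15
Inverse = (1/15)·[[-2, 5], [-3, 0]]
= [[-2/15, 1/3], [-1/5, 0]]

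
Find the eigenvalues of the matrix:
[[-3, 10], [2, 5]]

Characteristic equation: det(A - λI) = 0
λ² - (trace)λ + (det) = 0
trace = -3 + 5 = 2, det = (-3)(5) - (10)(2) = -35
λ² - (2)λ + (-35) = 0
λ = (2 ± √((2)² - 4·(-35))) / 2 = (2 ± √144) / 2
Solving: λ = -5, 7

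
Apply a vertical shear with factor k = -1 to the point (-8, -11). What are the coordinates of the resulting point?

Shear matrix for vertical shear with factor k = -1:
[[1, 0], [-1, 1]]
Result: (-8, -11) → (-8, -3)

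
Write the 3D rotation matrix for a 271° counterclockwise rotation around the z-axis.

Rotation matrix for counterclockwise 271° around z-axis:
cos(271°) = 0.0175, sin(271°) = -0.9998
Result: [[0.0175, 0.9998, 0], [-0.9998, 0.0175, 0], [0, 0, 1]]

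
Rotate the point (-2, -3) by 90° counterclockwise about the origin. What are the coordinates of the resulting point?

Rotation matrix for 90°: [[cos 90°, -sin 90°], [sin 90°, cos 90°]] = [[0, -1], [1, 0]]
[[0, -1], [1, 0]] × [-2, -3]ᵀ = [3, -2]ᵀ
Result: (3, -2)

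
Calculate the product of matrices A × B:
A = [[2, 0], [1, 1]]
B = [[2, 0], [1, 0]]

Matrix multiplication:
C[0][0] = 2×2 + 0×1 = 4
C[0][1] = 2×0 + 0×0 = 0
C[1][0] = 1×2 + 1×1 = 3
C[1][1] = 1×0 + 1×0 = 0
Result: [[4, 0], [3, 0]]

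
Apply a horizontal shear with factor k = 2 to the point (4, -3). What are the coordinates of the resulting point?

Shear matrix for horizontal shear with factor k = 2:
[[1, 2], [0, 1]]
Result: (4, -3) → (-2, -3)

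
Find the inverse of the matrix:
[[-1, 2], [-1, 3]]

For [[a,b],[c,d]], inverse = (1/det)·[[d,-b],[-c,a]]
det = (-1)(3) - (2)(-1) = -3 - -2 = -1
Inverse = (1/-1)·[[3, -2], [1, -1]]
= [[-3, 2], [-1, 1]]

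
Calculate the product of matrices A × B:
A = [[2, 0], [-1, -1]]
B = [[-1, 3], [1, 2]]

Matrix multiplication:
C[0][0] = 2×-1 + 0×1 = -2
C[0][1] = 2×3 + 0×2 = 6
C[1][0] = -1×-1 + -1×1 = 0
C[1][1] = -1×3 + -1×2 = -5
Result: [[-2, 6], [0, -5]]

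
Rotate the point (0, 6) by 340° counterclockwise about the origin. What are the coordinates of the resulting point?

Rotation matrix for 340°: [[cos 340°, -sin 340°], [sin 340°, cos 340°]] ≈ [[0.939693, 0.342020], [-0.342020, 0.939693]]
[[0.939693, 0.342020], [-0.342020, 0.939693]] × [0, 6]ᵀ ≈ [2.0521, 5.6382]ᵀ
Result: (2.0521, 5.6382)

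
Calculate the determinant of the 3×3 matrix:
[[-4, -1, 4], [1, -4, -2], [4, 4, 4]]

Expansion along first row:
det = -4·det([[-4,-2],[4,4]]) - -1·det([[1,-2],[4,4]]) + 4·det([[1,-4],[4,4]])
    = -4·(-4·4 - -2·4) - -1·(1·4 - -2·4) + 4·(1·4 - -4·4)
    = -4·-8 - -1·12 + 4·20
    = 32 + 12 + 80 = 124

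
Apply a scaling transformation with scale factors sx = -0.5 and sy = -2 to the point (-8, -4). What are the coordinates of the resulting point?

Scaling matrix:
[[-0.50, 0], [0, -2]]
Result: (-8 × -0.5, -4 × -2) = (4, 8)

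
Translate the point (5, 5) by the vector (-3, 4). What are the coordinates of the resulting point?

Translation by (-3, 4) (homogeneous matrix [[1, 0, -3], [0, 1, 4], [0, 0, 1]]):
x' = 5 + -3 = 2
y' = 5 + 4 = 9
Result: (2, 9)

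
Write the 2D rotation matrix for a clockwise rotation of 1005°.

Rotation matrix formula: [[cos θ, -sin θ], [sin θ, cos θ]]
A clockwise rotation by 1005° is equivalent to a counterclockwise rotation by -1005°.
For θ = -1005°:
cos(-1005°) = 0.2588
sin(-1005°) = 0.9659
Result: [[0.2588, -0.9659], [0.9659, 0.2588]]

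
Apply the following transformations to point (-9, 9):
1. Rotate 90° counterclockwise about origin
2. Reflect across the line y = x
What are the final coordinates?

Step 1: Rotate 90° → (-9, -9)
Step 2: Reflect across line y = x → (-9, -9)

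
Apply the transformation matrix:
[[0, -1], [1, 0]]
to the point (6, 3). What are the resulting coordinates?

Matrix multiplication:
[[0, -1], [1, 0]] × [6, 3]ᵀ
= [(0)(6) + (-1)(3), (1)(6) + (0)(3)]ᵀ
= [-3, 6]ᵀ
Result: (-3, 6)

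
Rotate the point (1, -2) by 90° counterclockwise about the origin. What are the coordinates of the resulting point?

Rotation matrix for 90°: [[cos 90°, -sin 90°], [sin 90°, cos 90°]] = [[0, -1], [1, 0]]
[[0, -1], [1, 0]] × [1, -2]ᵀ = [2, 1]ᵀ
Result: (2, 1)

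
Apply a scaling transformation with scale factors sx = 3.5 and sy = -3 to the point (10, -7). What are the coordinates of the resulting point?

Scaling matrix:
[[3.50, 0], [0, -3]]
Result: (10 × 3.5, -7 × -3) = (35, 21)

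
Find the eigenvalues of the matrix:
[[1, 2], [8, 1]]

Characteristic equation: det(A - λI) = 0
λ² - (trace)λ + (det) = 0
trace = 1 + 1 = 2, det = (1)(1) - (2)(8) = -15
λ² - (2)λ + (-15) = 0
λ = (2 ± √((2)² - 4·(-15))) / 2 = (2 ± √64) / 2
Solving: λ = -3, 5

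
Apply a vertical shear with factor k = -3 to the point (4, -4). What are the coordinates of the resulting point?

Shear matrix for vertical shear with factor k = -3:
[[1, 0], [-3, 1]]
Result: (4, -4) → (4, -16)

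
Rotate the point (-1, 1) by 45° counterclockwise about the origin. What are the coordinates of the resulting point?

Rotation matrix for 45°: [[cos 45°, -sin 45°], [sin 45°, cos 45°]] ≈ [[0.707107, -0.707107], [0.707107, 0.707107]]
[[0.707107, -0.707107], [0.707107, 0.707107]] × [-1, 1]ᵀ ≈ [-1.4142, 0]ᵀ
Result: (-1.4142, 0)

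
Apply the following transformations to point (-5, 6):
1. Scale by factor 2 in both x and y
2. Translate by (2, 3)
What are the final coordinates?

Step 1: Scale (-5, 6) by 2 → (-10, 12)
Step 2: Translate by (2, 3) → (-8, 15)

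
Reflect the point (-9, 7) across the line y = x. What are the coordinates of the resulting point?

Reflection across line y = x: (-9, 7) → (7, -9)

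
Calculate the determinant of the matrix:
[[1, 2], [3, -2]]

For a 2×2 matrix [[a, b], [c, d]], det = ad - bc
det = (1)(-2) - (2)(3) = -2 - 6 = -8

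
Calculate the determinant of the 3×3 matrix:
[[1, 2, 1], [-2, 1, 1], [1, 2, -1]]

Expansion along first row:
det = 1·det([[1,1],[2,-1]]) - 2·det([[-2,1],[1,-1]]) + 1·det([[-2,1],[1,2]])
    = 1·(1·-1 - 1·2) - 2·(-2·-1 - 1·1) + 1·(-2·2 - 1·1)
    = 1·-3 - 2·1 + 1·-5
    = -3 + -2 + -5 = -10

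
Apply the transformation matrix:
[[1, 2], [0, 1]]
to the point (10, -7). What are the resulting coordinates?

Matrix multiplication:
[[1, 2], [0, 1]] × [10, -7]ᵀ
= [(1)(10) + (2)(-7), (0)(10) + (1)(-7)]ᵀ
= [-4, -7]ᵀ
Result: (-4, -7)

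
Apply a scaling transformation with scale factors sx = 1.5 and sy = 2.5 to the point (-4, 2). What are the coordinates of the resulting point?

Scaling matrix:
[[1.50, 0], [0, 2.50]]
Result: (-4 × 1.5, 2 × 2.5) = (-6, 5)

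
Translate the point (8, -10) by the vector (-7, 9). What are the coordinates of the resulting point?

Translation by (-7, 9) (homogeneous matrix [[1, 0, -7], [0, 1, 9], [0, 0, 1]]):
x' = 8 + -7 = 1
y' = -10 + 9 = -1
Result: (1, -1)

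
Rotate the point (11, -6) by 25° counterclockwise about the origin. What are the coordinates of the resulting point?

Rotation matrix for 25°: [[cos 25°, -sin 25°], [sin 25°, cos 25°]] ≈ [[0.906308, -0.422618], [0.422618, 0.906308]]
[[0.906308, -0.422618], [0.422618, 0.906308]] × [11, -6]ᵀ ≈ [12.5051, -0.7890]ᵀ
Result: (12.5051, -0.7890)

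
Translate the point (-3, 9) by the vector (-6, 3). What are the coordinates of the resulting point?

Translation by (-6, 3) (homogeneous matrix [[1, 0, -6], [0, 1, 3], [0, 0, 1]]):
x' = -3 + -6 = -9
y' = 9 + 3 = 12
Result: (-9, 12)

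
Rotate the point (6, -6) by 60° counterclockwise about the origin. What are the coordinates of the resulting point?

Rotation matrix for 60°: [[cos 60°, -sin 60°], [sin 60°, cos 60°]] ≈ [[0.500000, -0.866025], [0.866025, 0.500000]]
[[0.500000, -0.866025], [0.866025, 0.500000]] × [6, -6]ᵀ ≈ [8.1962, 2.1962]ᵀ
Result: (8.1962, 2.1962)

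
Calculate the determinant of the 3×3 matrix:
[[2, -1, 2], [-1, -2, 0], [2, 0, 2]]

Expansion along first row:
det = 2·det([[-2,0],[0,2]]) - -1·det([[-1,0],[2,2]]) + 2·det([[-1,-2],[2,0]])
    = 2·(-2·2 - 0·0) - -1·(-1·2 - 0·2) + 2·(-1·0 - -2·2)
    = 2·-4 - -1·-2 + 2·4
    = -8 + -2 + 8 = -2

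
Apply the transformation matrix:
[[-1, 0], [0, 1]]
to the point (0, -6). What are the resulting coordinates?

Matrix multiplication:
[[-1, 0], [0, 1]] × [0, -6]ᵀ
= [(-1)(0) + (0)(-6), (0)(0) + (1)(-6)]ᵀ
= [0, -6]ᵀ
Result: (0, -6)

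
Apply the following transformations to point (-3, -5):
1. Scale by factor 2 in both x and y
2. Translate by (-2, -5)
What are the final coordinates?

Step 1: Scale (-3, -5) by 2 → (-6, -10)
Step 2: Translate by (-2, -5) → (-8, -15)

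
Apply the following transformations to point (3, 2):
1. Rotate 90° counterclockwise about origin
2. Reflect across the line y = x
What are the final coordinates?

Step 1: Rotate 90° → (-2, 3)
Step 2: Reflect across line y = x → (3, -2)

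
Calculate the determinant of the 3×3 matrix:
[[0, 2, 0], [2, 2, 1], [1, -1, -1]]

Expansion along first row:
det = 0·det([[2,1],[-1,-1]]) - 2·det([[2,1],[1,-1]]) + 0·det([[2,2],[1,-1]])
    = 0·(2·-1 - 1·-1) - 2·(2·-1 - 1·1) + 0·(2·-1 - 2·1)
    = 0·-1 - 2·-3 + 0·-4
    = 0 + 6 + 0 = 6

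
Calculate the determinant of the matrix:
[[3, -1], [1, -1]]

For a 2×2 matrix [[a, b], [c, d]], det = ad - bc
det = (3)(-1) - (-1)(1) = -3 - -1 = -2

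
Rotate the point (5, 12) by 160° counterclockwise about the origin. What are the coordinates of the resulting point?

Rotation matrix for 160°: [[cos 160°, -sin 160°], [sin 160°, cos 160°]] ≈ [[-0.939693, -0.342020], [0.342020, -0.939693]]
[[-0.939693, -0.342020], [0.342020, -0.939693]] × [5, 12]ᵀ ≈ [-8.8027, -9.5662]ᵀ
Result: (-8.8027, -9.5662)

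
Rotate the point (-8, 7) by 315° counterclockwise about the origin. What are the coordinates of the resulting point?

Rotation matrix for 315°: [[cos 315°, -sin 315°], [sin 315°, cos 315°]] ≈ [[0.707107, 0.707107], [-0.707107, 0.707107]]
[[0.707107, 0.707107], [-0.707107, 0.707107]] × [-8, 7]ᵀ ≈ [-0.7071, 10.6066]ᵀ
Result: (-0.7071, 10.6066)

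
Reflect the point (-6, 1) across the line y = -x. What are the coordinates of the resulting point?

Reflection across line y = -x: (-6, 1) → (-1, 6)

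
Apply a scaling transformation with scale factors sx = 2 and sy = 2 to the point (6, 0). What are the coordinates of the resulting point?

Scaling matrix:
[[2, 0], [0, 2]]
Result: (6 × 2, 0 × 2) = (12, 0)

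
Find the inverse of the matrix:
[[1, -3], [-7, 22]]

For [[a,b],[c,d]], inverse = (1/det)·[[d,-b],[-c,a]]
det = (1)(22) - (-3)(-7) = 22 - 21 = 1
Inverse = [[22, 3], [7, 1]]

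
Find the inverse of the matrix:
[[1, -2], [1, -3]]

For [[a,b],[c,d]], inverse = (1/det)·[[d,-b],[-c,a]]
det = (1)(-3) - (-2)(1) = -3 - -2 = -1
Inverse = (1/-1)·[[-3, 2], [-1, 1]]
= [[3, -2], [1, -1]]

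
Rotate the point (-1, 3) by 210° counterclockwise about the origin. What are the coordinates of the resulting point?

Rotation matrix for 210°: [[cos 210°, -sin 210°], [sin 210°, cos 210°]] ≈ [[-0.866025, 0.500000], [-0.500000, -0.866025]]
[[-0.866025, 0.500000], [-0.500000, -0.866025]] × [-1, 3]ᵀ ≈ [2.3660, -2.0981]ᵀ
Result: (2.3660, -2.0981)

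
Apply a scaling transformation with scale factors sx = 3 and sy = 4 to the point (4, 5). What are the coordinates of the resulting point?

Scaling matrix:
[[3, 0], [0, 4]]
Result: (4 × 3, 5 × 4) = (12, 20)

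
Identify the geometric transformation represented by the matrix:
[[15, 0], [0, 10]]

This matrix represents: non-uniform scaling by sx = 15, sy = 10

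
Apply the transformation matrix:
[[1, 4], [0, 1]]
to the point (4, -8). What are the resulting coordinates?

Matrix multiplication:
[[1, 4], [0, 1]] × [4, -8]ᵀ
= [(1)(4) + (4)(-8), (0)(4) + (1)(-8)]ᵀ
= [-28, -8]ᵀ
Result: (-28, -8)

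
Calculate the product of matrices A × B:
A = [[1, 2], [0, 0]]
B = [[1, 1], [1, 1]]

Matrix multiplication:
C[0][0] = 1×1 + 2×1 = 3
C[0][1] = 1×1 + 2×1 = 3
C[1][0] = 0×1 + 0×1 = 0
C[1][1] = 0×1 + 0×1 = 0
Result: [[3, 3], [0, 0]]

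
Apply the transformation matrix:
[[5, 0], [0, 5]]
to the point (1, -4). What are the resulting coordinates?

Matrix multiplication:
[[5, 0], [0, 5]] × [1, -4]ᵀ
= [(5)(1) + (0)(-4), (0)(1) + (5)(-4)]ᵀ
= [5, -20]ᵀ
Result: (5, -20)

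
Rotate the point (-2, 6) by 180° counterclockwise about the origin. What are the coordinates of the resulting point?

Rotation matrix for 180°: [[cos 180°, -sin 180°], [sin 180°, cos 180°]] = [[-1, 0], [0, -1]]
[[-1, 0], [0, -1]] × [-2, 6]ᵀ = [2, -6]ᵀ
Result: (2, -6)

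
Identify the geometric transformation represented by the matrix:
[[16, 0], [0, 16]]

This matrix represents: uniform scaling by factor 16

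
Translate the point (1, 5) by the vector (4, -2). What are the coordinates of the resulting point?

Translation by (4, -2) (homogeneous matrix [[1, 0, 4], [0, 1, -2], [0, 0, 1]]):
x' = 1 + 4 = 5
y' = 5 + -2 = 3
Result: (5, 3)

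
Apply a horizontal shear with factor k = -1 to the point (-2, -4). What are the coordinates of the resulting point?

Shear matrix for horizontal shear with factor k = -1:
[[1, -1], [0, 1]]
Result: (-2, -4) → (2, -4)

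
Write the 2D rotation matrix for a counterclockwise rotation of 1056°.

Rotation matrix formula: [[cos θ, -sin θ], [sin θ, cos θ]]
For θ = 1056°:
cos(1056°) = 0.9135
sin(1056°) = -0.4067
Result: [[0.9135, 0.4067], [-0.4067, 0.9135]]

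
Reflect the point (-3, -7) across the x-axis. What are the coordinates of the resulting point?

Reflection across x-axis: (-3, -7) → (-3, 7)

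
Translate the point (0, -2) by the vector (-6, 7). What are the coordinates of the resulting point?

Translation by (-6, 7) (homogeneous matrix [[1, 0, -6], [0, 1, 7], [0, 0, 1]]):
x' = 0 + -6 = -6
y' = -2 + 7 = 5
Result: (-6, 5)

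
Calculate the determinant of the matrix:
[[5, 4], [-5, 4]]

For a 2×2 matrix [[a, b], [c, d]], det = ad - bc
det = (5)(4) - (4)(-5) = 20 - -20 = 40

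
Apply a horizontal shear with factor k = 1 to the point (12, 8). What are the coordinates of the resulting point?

Shear matrix for horizontal shear with factor k = 1:
[[1, 1], [0, 1]]
Result: (12, 8) → (20, 8)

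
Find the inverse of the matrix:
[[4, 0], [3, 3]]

For [[a,b],[c,d]], inverse = (1/det)·[[d,-b],[-c,a]]
det = (4)(3) - (0)(3) = 12 - 0 = 12
Inverse = (1/12)·[[3, 0], [-3, 4]]
= [[1/4, 0], [-1/4, 1/3]]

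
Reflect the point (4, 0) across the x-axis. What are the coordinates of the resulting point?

Reflection across x-axis: (4, 0) → (4, 0)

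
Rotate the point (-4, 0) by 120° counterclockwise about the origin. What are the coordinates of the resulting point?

Rotation matrix for 120°: [[cos 120°, -sin 120°], [sin 120°, cos 120°]] ≈ [[-0.500000, -0.866025], [0.866025, -0.500000]]
[[-0.500000, -0.866025], [0.866025, -0.500000]] × [-4, 0]ᵀ ≈ [2, -3.4641]ᵀ
Result: (2, -3.4641)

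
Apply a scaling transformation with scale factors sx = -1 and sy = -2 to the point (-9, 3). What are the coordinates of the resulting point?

Scaling matrix:
[[-1, 0], [0, -2]]
Result: (-9 × -1, 3 × -2) = (9, -6)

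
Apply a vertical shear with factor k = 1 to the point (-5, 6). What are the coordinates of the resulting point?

Shear matrix for vertical shear with factor k = 1:
[[1, 0], [1, 1]]
Result: (-5, 6) → (-5, 1)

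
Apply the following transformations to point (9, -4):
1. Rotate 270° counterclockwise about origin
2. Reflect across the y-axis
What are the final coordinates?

Step 1: Rotate 270° → (-4, -9)
Step 2: Reflect across y-axis → (4, -9)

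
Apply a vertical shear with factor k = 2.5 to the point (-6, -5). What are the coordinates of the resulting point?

Shear matrix for vertical shear with factor k = 2.5:
[[1, 0], [2.50, 1]]
Result: (-6, -5) → (-6, -20)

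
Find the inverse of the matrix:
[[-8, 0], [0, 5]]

For [[a,b],[c,d]], inverse = (1/det)·[[d,-b],[-c,a]]
det = (-8)(5) - (0)(0) = -40 - 0 = -40
Inverse = (1/-40)·[[5, 0], [0, -8]]
= [[-1/8, 0], [0, 1/5]]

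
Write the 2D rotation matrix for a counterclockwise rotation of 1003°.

Rotation matrix formula: [[cos θ, -sin θ], [sin θ, cos θ]]
For θ = 1003°:
cos(1003°) = 0.2250
sin(1003°) = -0.9744
Result: [[0.2250, 0.9744], [-0.9744, 0.2250]]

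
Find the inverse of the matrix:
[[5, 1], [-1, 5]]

For [[a,b],[c,d]], inverse = (1/det)·[[d,-b],[-c,a]]
det = (5)(5) - (1)(-1) = 25 - -1 = 26
Inverse = (1/26)·[[5, -1], [1, 5]]
= [[5/26, -1/26], [1/26, 5/26]]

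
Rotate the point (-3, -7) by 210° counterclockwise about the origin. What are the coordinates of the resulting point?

Rotation matrix for 210°: [[cos 210°, -sin 210°], [sin 210°, cos 210°]] ≈ [[-0.866025, 0.500000], [-0.500000, -0.866025]]
[[-0.866025, 0.500000], [-0.500000, -0.866025]] × [-3, -7]ᵀ ≈ [-0.9019, 7.5622]ᵀ
Result: (-0.9019, 7.5622)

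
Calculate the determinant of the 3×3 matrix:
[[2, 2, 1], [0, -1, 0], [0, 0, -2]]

Expansion along first row:
det = 2·det([[-1,0],[0,-2]]) - 2·det([[0,0],[0,-2]]) + 1·det([[0,-1],[0,0]])
    = 2·(-1·-2 - 0·0) - 2·(0·-2 - 0·0) + 1·(0·0 - -1·0)
    = 2·2 - 2·0 + 1·0
    = 4 + 0 + 0 = 4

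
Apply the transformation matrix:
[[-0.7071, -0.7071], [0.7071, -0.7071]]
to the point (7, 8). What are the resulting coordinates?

Matrix multiplication:
[[-0.7071, -0.7071], [0.7071, -0.7071]] × [7, 8]ᵀ
= [(-0.7071)(7) + (-0.7071)(8), (0.7071)(7) + (-0.7071)(8)]ᵀ
= [-10.6065, -0.7071]ᵀ
Result: (-10.6065, -0.7071)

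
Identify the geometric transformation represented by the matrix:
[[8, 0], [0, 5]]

This matrix represents: non-uniform scaling by sx = 8, sy = 5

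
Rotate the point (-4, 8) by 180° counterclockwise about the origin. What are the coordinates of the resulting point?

Rotation matrix for 180°: [[cos 180°, -sin 180°], [sin 180°, cos 180°]] = [[-1, 0], [0, -1]]
[[-1, 0], [0, -1]] × [-4, 8]ᵀ = [4, -8]ᵀ
Result: (4, -8)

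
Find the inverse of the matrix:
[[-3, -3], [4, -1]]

For [[a,b],[c,d]], inverse = (1/det)·[[d,-b],[-c,a]]
det = (-3)(-1) - (-3)(4) = 3 - -12 = 15
Inverse = (1/15)·[[-1, 3], [-4, -3]]
= [[-1/15, 1/5], [-4/15, -1/5]]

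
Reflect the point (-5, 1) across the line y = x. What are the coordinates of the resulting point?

Reflection across line y = x: (-5, 1) → (1, -5)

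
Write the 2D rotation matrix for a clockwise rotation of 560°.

Rotation matrix formula: [[cos θ, -sin θ], [sin θ, cos θ]]
A clockwise rotation by 560° is equivalent to a counterclockwise rotation by -560°.
For θ = -560°:
cos(-560°) = -0.9397
sin(-560°) = 0.3420
Result: [[-0.9397, -0.3420], [0.3420, -0.9397]]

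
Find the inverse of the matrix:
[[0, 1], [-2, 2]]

For [[a,b],[c,d]], inverse = (1/det)·[[d,-b],[-c,a]]
det = (0)(2) - (1)(-2) = 0 - -2 = 2
Inverse = (1/2)·[[2, -1], [2, 0]]
= [[1, -1/2], [1, 0]]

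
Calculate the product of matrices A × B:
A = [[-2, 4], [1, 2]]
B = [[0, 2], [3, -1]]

Matrix multiplication:
C[0][0] = -2×0 + 4×3 = 12
C[0][1] = -2×2 + 4×-1 = -8
C[1][0] = 1×0 + 2×3 = 6
C[1][1] = 1×2 + 2×-1 = 0
Result: [[12, -8], [6, 0]]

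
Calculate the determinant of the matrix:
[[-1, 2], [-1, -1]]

For a 2×2 matrix [[a, b], [c, d]], det = ad - bc
det = (-1)(-1) - (2)(-1) = 1 - -2 = 3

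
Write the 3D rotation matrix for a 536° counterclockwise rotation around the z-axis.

Rotation matrix for counterclockwise 536° around z-axis:
cos(536°) = -0.9976, sin(536°) = 0.0698
Result: [[-0.9976, -0.0698, 0], [0.0698, -0.9976, 0], [0, 0, 1]]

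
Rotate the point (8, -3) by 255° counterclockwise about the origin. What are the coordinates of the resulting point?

Rotation matrix for 255°: [[cos 255°, -sin 255°], [sin 255°, cos 255°]] ≈ [[-0.258819, 0.965926], [-0.965926, -0.258819]]
[[-0.258819, 0.965926], [-0.965926, -0.258819]] × [8, -3]ᵀ ≈ [-4.9683, -6.9509]ᵀ
Result: (-4.9683, -6.9509)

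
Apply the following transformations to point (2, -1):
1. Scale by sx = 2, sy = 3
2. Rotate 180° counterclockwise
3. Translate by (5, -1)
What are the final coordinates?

Step 1: Scale → (4, -3)
Step 2: Rotate 180° → (-4, 3)
Step 3: Translate → (1, 2)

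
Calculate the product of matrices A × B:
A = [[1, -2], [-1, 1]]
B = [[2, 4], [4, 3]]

Matrix multiplication:
C[0][0] = 1×2 + -2×4 = -6
C[0][1] = 1×4 + -2×3 = -2
C[1][0] = -1×2 + 1×4 = 2
C[1][1] = -1×4 + 1×3 = -1
Result: [[-6, -2], [2, -1]]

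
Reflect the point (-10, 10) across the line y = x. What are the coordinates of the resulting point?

Reflection across line y = x: (-10, 10) → (10, -10)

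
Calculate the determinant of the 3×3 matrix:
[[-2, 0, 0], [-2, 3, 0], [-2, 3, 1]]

Expansion along first row:
det = -2·det([[3,0],[3,1]]) - 0·det([[-2,0],[-2,1]]) + 0·det([[-2,3],[-2,3]])
    = -2·(3·1 - 0·3) - 0·(-2·1 - 0·-2) + 0·(-2·3 - 3·-2)
    = -2·3 - 0·-2 + 0·0
    = -6 + 0 + 0 = -6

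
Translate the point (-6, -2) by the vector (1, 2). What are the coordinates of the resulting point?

Translation by (1, 2) (homogeneous matrix [[1, 0, 1], [0, 1, 2], [0, 0, 1]]):
x' = -6 + 1 = -5
y' = -2 + 2 = 0
Result: (-5, 0)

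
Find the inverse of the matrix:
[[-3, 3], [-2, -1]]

For [[a,b],[c,d]], inverse = (1/det)·[[d,-b],[-c,a]]
det = (-3)(-1) - (3)(-2) = 3 - -6 = 9
Inverse = (1/9)·[[-1, -3], [2, -3]]
= [[-1/9, -1/3], [2/9, -1/3]]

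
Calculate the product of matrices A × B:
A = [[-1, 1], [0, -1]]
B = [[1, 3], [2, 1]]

Matrix multiplication:
C[0][0] = -1×1 + 1×2 = 1
C[0][1] = -1×3 + 1×1 = -2
C[1][0] = 0×1 + -1×2 = -2
C[1][1] = 0×3 + -1×1 = -1
Result: [[1, -2], [-2, -1]]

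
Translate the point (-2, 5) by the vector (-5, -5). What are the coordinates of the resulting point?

Translation by (-5, -5) (homogeneous matrix [[1, 0, -5], [0, 1, -5], [0, 0, 1]]):
x' = -2 + -5 = -7
y' = 5 + -5 = 0
Result: (-7, 0)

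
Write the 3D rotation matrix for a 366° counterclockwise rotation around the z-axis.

Rotation matrix for counterclockwise 366° around z-axis:
cos(366°) = 0.9945, sin(366°) = 0.1045
Result: [[0.9945, -0.1045, 0], [0.1045, 0.9945, 0], [0, 0, 1]]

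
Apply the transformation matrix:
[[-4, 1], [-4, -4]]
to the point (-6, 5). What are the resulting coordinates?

Matrix multiplication:
[[-4, 1], [-4, -4]] × [-6, 5]ᵀ
= [(-4)(-6) + (1)(5), (-4)(-6) + (-4)(5)]ᵀ
= [29, 4]ᵀ
Result: (29, 4)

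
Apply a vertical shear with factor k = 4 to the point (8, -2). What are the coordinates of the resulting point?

Shear matrix for vertical shear with factor k = 4:
[[1, 0], [4, 1]]
Result: (8, -2) → (8, 30)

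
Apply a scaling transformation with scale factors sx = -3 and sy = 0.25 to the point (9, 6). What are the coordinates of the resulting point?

Scaling matrix:
[[-3, 0], [0, 0.25]]
Result: (9 × -3, 6 × 0.25) = (-27, 1.5)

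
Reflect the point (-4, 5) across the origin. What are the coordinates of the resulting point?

Reflection across origin: (-4, 5) → (4, -5)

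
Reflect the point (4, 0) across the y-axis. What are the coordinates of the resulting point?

Reflection across y-axis: (4, 0) → (-4, 0)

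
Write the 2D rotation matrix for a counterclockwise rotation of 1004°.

Rotation matrix formula: [[cos θ, -sin θ], [sin θ, cos θ]]
For θ = 1004°:
cos(1004°) = 0.2419
sin(1004°) = -0.9703
Result: [[0.2419, 0.9703], [-0.9703, 0.2419]]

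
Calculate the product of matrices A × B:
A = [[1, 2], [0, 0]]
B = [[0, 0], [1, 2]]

Matrix multiplication:
C[0][0] = 1×0 + 2×1 = 2
C[0][1] = 1×0 + 2×2 = 4
C[1][0] = 0×0 + 0×1 = 0
C[1][1] = 0×0 + 0×2 = 0
Result: [[2, 4], [0, 0]]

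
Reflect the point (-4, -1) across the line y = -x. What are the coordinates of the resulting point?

Reflection across line y = -x: (-4, -1) → (1, 4)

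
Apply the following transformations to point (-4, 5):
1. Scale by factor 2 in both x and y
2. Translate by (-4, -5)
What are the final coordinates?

Step 1: Scale (-4, 5) by 2 → (-8, 10)
Step 2: Translate by (-4, -5) → (-12, 5)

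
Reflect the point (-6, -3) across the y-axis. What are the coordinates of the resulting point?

Reflection across y-axis: (-6, -3) → (6, -3)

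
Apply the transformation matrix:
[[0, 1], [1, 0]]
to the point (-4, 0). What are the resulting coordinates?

Matrix multiplication:
[[0, 1], [1, 0]] × [-4, 0]ᵀ
= [(0)(-4) + (1)(0), (1)(-4) + (0)(0)]ᵀ
= [0, -4]ᵀ
Result: (0, -4)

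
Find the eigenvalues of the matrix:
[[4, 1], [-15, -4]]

Characteristic equation: det(A - λI) = 0
λ² - (trace)λ + (det) = 0
trace = 4 + -4 = 0, det = (4)(-4) - (1)(-15) = -1
λ² - (0)λ + (-1) = 0
λ = (0 ± √((0)² - 4·(-1))) / 2 = (0 ± √4) / 2
Solving: λ = -1, 1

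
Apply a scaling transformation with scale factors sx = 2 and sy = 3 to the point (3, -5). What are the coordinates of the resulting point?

Scaling matrix:
[[2, 0], [0, 3]]
Result: (3 × 2, -5 × 3) = (6, -15)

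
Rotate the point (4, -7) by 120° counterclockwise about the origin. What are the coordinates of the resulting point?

Rotation matrix for 120°: [[cos 120°, -sin 120°], [sin 120°, cos 120°]] ≈ [[-0.500000, -0.866025], [0.866025, -0.500000]]
[[-0.500000, -0.866025], [0.866025, -0.500000]] × [4, -7]ᵀ ≈ [4.0622, 6.9641]ᵀ
Result: (4.0622, 6.9641)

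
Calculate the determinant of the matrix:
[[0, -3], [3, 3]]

For a 2×2 matrix [[a, b], [c, d]], det = ad - bc
det = (0)(3) - (-3)(3) = 0 - -9 = 9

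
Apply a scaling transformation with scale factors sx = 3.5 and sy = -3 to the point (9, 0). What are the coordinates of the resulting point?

Scaling matrix:
[[3.50, 0], [0, -3]]
Result: (9 × 3.5, 0 × -3) = (31.5, 0)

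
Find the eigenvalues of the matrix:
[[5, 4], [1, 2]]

Characteristic equation: det(A - λI) = 0
λ² - (trace)λ + (det) = 0
trace = 5 + 2 = 7, det = (5)(2) - (4)(1) = 6
λ² - (7)λ + (6) = 0
λ = (7 ± √((7)² - 4·(6))) / 2 = (7 ± √25) / 2
Solving: λ = 1, 6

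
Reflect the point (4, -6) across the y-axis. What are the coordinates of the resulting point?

Reflection across y-axis: (4, -6) → (-4, -6)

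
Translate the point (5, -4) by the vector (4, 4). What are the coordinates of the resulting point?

Translation by (4, 4) (homogeneous matrix [[1, 0, 4], [0, 1, 4], [0, 0, 1]]):
x' = 5 + 4 = 9
y' = -4 + 4 = 0
Result: (9, 0)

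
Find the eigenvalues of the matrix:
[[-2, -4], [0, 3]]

Characteristic equation: det(A - λI) = 0
λ² - (trace)λ + (det) = 0
trace = -2 + 3 = 1, det = (-2)(3) - (-4)(0) = -6
λ² - (1)λ + (-6) = 0
λ = (1 ± √((1)² - 4·(-6))) / 2 = (1 ± √25) / 2
Solving: λ = -2, 3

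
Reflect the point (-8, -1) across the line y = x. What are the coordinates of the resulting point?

Reflection across line y = x: (-8, -1) → (-1, -8)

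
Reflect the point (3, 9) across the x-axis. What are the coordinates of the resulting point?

Reflection across x-axis: (3, 9) → (3, -9)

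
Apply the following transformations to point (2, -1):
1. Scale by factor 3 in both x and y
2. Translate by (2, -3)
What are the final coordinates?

Step 1: Scale (2, -1) by 3 → (6, -3)
Step 2: Translate by (2, -3) → (8, -6)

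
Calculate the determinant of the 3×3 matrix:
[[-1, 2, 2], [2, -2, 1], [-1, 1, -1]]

Expansion along first row:
det = -1·det([[-2,1],[1,-1]]) - 2·det([[2,1],[-1,-1]]) + 2·det([[2,-2],[-1,1]])
    = -1·(-2·-1 - 1·1) - 2·(2·-1 - 1·-1) + 2·(2·1 - -2·-1)
    = -1·1 - 2·-1 + 2·0
    = -1 + 2 + 0 = 1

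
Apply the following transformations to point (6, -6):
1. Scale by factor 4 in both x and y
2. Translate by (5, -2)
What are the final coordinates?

Step 1: Scale (6, -6) by 4 → (24, -24)
Step 2: Translate by (5, -2) → (29, -26)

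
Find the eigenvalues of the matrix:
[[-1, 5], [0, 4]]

Characteristic equation: det(A - λI) = 0
λ² - (trace)λ + (det) = 0
trace = -1 + 4 = 3, det = (-1)(4) - (5)(0) = -4
λ² - (3)λ + (-4) = 0
λ = (3 ± √((3)² - 4·(-4))) / 2 = (3 ± √25) / 2
Solving: λ = -1, 4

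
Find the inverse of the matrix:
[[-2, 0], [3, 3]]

For [[a,b],[c,d]], inverse = (1/det)·[[d,-b],[-c,a]]
det = (-2)(3) - (0)(3) = -6 - 0 = -6
Inverse = (1/-6)·[[3, 0], [-3, -2]]
= [[-1/2, 0], [1/2, 1/3]]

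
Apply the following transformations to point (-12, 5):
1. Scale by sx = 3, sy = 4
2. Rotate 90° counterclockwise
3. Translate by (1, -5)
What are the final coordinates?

Step 1: Scale → (-36, 20)
Step 2: Rotate 90° → (-20, -36)
Step 3: Translate → (-19, -41)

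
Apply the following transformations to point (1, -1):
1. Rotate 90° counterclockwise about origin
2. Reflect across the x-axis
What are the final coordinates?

Step 1: Rotate 90° → (1, 1)
Step 2: Reflect across x-axis → (1, -1)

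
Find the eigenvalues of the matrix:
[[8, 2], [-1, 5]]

Characteristic equation: det(A - λI) = 0
λ² - (trace)λ + (det) = 0
trace = 8 + 5 = 13, det = (8)(5) - (2)(-1) = 42
λ² - (13)λ + (42) = 0
λ = (13 ± √((13)² - 4·(42))) / 2 = (13 ± √1) / 2
Solving: λ = 6, 7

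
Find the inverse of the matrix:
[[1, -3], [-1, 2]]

For [[a,b],[c,d]], inverse = (1/det)·[[d,-b],[-c,a]]
det = (1)(2) - (-3)(-1) = 2 - 3 = -1
Inverse = (1/-1)·[[2, 3], [1, 1]]
= [[-2, -3], [-1, -1]]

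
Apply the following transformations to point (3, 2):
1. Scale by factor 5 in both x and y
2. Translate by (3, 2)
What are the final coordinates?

Step 1: Scale (3, 2) by 5 → (15, 10)
Step 2: Translate by (3, 2) → (18, 12)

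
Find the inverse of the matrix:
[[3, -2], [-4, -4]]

For [[a,b],[c,d]], inverse = (1/det)·[[d,-b],[-c,a]]
det = (3)(-4) - (-2)(-4) = -12 - 8 = -20
Inverse = (1/-20)·[[-4, 2], [4, 3]]
= [[1/5, -1/10], [-1/5, -3/20]]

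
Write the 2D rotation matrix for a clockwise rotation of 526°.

Rotation matrix formula: [[cos θ, -sin θ], [sin θ, cos θ]]
A clockwise rotation by 526° is equivalent to a counterclockwise rotation by -526°.
For θ = -526°:
cos(-526°) = -0.9703
sin(-526°) = -0.2419
Result: [[-0.9703, 0.2419], [-0.2419, -0.9703]]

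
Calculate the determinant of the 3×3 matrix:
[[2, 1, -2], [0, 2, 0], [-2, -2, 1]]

Expansion along first row:
det = 2·det([[2,0],[-2,1]]) - 1·det([[0,0],[-2,1]]) + -2·det([[0,2],[-2,-2]])
    = 2·(2·1 - 0·-2) - 1·(0·1 - 0·-2) + -2·(0·-2 - 2·-2)
    = 2·2 - 1·0 + -2·4
    = 4 + 0 + -8 = -4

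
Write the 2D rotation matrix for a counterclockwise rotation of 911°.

Rotation matrix formula: [[cos θ, -sin θ], [sin θ, cos θ]]
For θ = 911°:
cos(911°) = -0.9816
sin(911°) = -0.1908
Result: [[-0.9816, 0.1908], [-0.1908, -0.9816]]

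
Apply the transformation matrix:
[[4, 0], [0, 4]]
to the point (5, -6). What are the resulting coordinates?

Matrix multiplication:
[[4, 0], [0, 4]] × [5, -6]ᵀ
= [(4)(5) + (0)(-6), (0)(5) + (4)(-6)]ᵀ
= [20, -24]ᵀ
Result: (20, -24)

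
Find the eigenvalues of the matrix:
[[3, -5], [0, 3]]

Characteristic equation: det(A - λI) = 0
λ² - (trace)λ + (det) = 0
trace = 3 + 3 = 6, det = (3)(3) - (-5)(0) = 9
λ² - (6)λ + (9) = 0
λ = (6 ± √((6)² - 4·(9))) / 2 = (6 ± √0) / 2
Solving: λ = 3, 3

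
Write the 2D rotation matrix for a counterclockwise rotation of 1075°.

Rotation matrix formula: [[cos θ, -sin θ], [sin θ, cos θ]]
For θ = 1075°:
cos(1075°) = 0.9962
sin(1075°) = -0.0872
Result: [[0.9962, 0.0872], [-0.0872, 0.9962]]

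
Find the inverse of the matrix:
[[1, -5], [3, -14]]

For [[a,b],[c,d]], inverse = (1/det)·[[d,-b],[-c,a]]
det = (1)(-14) - (-5)(3) = -14 - -15 = 1
Inverse = [[-14, 5], [-3, 1]]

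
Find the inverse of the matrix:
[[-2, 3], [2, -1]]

For [[a,b],[c,d]], inverse = (1/det)·[[d,-b],[-c,a]]
det = (-2)(-1) - (3)(2) = 2 - 6 = -4
Inverse = (1/-4)·[[-1, -3], [-2, -2]]
= [[1/4, 3/4], [1/2, 1/2]]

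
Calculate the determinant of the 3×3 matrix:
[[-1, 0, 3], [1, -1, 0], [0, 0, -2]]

Expansion along first row:
det = -1·det([[-1,0],[0,-2]]) - 0·det([[1,0],[0,-2]]) + 3·det([[1,-1],[0,0]])
    = -1·(-1·-2 - 0·0) - 0·(1·-2 - 0·0) + 3·(1·0 - -1·0)
    = -1·2 - 0·-2 + 3·0
    = -2 + 0 + 0 = -2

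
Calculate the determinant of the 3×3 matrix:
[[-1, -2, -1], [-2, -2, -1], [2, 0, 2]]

Expansion along first row:
det = -1·det([[-2,-1],[0,2]]) - -2·det([[-2,-1],[2,2]]) + -1·det([[-2,-2],[2,0]])
    = -1·(-2·2 - -1·0) - -2·(-2·2 - -1·2) + -1·(-2·0 - -2·2)
    = -1·-4 - -2·-2 + -1·4
    = 4 + -4 + -4 = -4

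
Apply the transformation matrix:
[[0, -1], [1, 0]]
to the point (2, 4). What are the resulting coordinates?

Matrix multiplication:
[[0, -1], [1, 0]] × [2, 4]ᵀ
= [(0)(2) + (-1)(4), (1)(2) + (0)(4)]ᵀ
= [-4, 2]ᵀ
Result: (-4, 2)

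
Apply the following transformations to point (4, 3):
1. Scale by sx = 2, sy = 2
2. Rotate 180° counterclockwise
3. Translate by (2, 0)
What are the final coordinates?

Step 1: Scale → (8, 6)
Step 2: Rotate 180° → (-8, -6)
Step 3: Translate → (-6, -6)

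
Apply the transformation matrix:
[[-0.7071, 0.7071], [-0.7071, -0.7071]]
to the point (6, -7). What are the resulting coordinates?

Matrix multiplication:
[[-0.7071, 0.7071], [-0.7071, -0.7071]] × [6, -7]ᵀ
= [(-0.7071)(6) + (0.7071)(-7), (-0.7071)(6) + (-0.7071)(-7)]ᵀ
= [-9.1923, 0.7071]ᵀ
Result: (-9.1923, 0.7071)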